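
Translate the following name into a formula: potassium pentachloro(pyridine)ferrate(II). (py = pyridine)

K3[FeCl5(py)]

Ligands: 5 chloro (Cl, -1), 1 pyridine (py, neutral). Ligand charge sum = -5.
Charge balance with potassium (+1) requires 1 complex ion per 3 potassium.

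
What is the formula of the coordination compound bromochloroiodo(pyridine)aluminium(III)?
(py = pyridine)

Ligands: 1 bromo (Br, -1), 1 pyridine (py, neutral), 1 chloro (Cl, -1), 1 iodo (I, -1). Ligand charge sum = -3.
With Al in oxidation state +3, the complex ion is [Al...].

[AlBrClI(py)]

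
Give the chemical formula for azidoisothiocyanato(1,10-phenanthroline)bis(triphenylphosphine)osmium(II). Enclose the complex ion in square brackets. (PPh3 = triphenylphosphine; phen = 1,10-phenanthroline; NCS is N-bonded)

Ligands: 2 triphenylphosphine (PPh3, neutral), 1 1,10-phenanthroline (phen, neutral), 1 azido (N3, -1), 1 isothiocyanato (NCS, -1). Ligand charge sum = -2.
With Os in oxidation state +2, the complex ion is [Os...].

[Os(N3)(NCS)(phen)(PPh3)2]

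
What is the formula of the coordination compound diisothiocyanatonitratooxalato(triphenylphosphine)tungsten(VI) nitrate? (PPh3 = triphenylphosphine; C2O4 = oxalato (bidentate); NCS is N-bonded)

Ligands: 1 triphenylphosphine (PPh3, neutral), 1 oxalato (C2O4, -2), 2 isothiocyanato (NCS, -1), 1 nitrato (NO3, -1). Ligand charge sum = -5.
With W in oxidation state +6, the complex ion is [W...]^1+.
Charge balance with nitrate (-1) requires 1 complex ion per 1 nitrate.

[W(C2O4)(NCS)2(NO3)(PPh3)]NO3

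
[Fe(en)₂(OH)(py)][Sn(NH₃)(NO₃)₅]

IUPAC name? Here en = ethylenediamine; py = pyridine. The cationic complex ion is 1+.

bis(ethylenediamine)hydroxo(pyridine)iron(II) amminepentanitratostannate(IV)

Both ions are complex: the cation is named first with the plain metal name, the anion second with the -ate form; each ion's ligands are alphabetised independently.
The complex cation is given as 1+; its ligand charges sum to -1, so Fe = +2.
A 1:1 salt means the anion carries the equal and opposite charge, 1−.
Anion: ligand charges sum to -5; for the ion to be 1−, Sn = +4.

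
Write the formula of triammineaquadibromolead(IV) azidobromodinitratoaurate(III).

[PbBr2(H2O)(NH3)3][AuBr(N3)(NO3)2]2

Cation [Pb…]: ligand charges -2, Pb(IV) ⇒ ion charge 2+.
Anion [Au…]: ligand charges -4, Au(III) ⇒ ion charge 1−.
One 2+ cation requires 2 of the 1− anion.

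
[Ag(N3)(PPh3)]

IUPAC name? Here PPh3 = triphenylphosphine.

There is no counter-ion, so the complex is neutral overall.
Ligand charges: 1×triphenylphosphine (neutral), 1×azido (-1 each); total -1. So Ag + (-1) = 0, giving Ag = +1.
Ligands are named alphabetically: azido before triphenylphosphine.

azido(triphenylphosphine)silver(I)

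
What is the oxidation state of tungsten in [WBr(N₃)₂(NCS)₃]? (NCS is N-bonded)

+6

No counter-ion: the bracketed complex is neutral.
Ligand charges: 2×N3 = -2; 1×Br = -1; 3×NCS = -3; sum -6.
W + (-6) = 0 ⇒ W is +6.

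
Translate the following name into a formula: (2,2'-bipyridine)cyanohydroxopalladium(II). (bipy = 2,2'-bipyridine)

Ligands: 1 hydroxo (OH, -1), 1 2,2'-bipyridine (bipy, neutral), 1 cyano (CN, -1). Ligand charge sum = -2.
With Pd in oxidation state +2, the complex ion is [Pd...].

[Pd(bipy)(CN)(OH)]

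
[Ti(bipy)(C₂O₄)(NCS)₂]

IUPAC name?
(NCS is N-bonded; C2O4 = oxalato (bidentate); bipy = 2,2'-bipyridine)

(2,2'-bipyridine)diisothiocyanatooxalatotitanium(IV)

There is no counter-ion, so the complex is neutral overall.
Ligand charges: 2×isothiocyanato (-1 each), 1×oxalato (-2 each), 1×2,2'-bipyridine (neutral); total -4. So Ti + (-4) = 0, giving Ti = +4.
Ligands are named alphabetically: bipyridine before isothiocyanato before oxalato.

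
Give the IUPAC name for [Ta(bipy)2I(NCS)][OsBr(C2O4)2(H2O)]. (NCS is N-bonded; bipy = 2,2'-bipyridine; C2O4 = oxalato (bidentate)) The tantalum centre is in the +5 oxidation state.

Ta is given as +5; the cation's ligand charges sum to -2, so the complex cation is 3+.
A 1:1 salt means the anion carries the equal and opposite charge, 3−.
Anion: ligand charges sum to -5; for the ion to be 3−, Os = +2.

bis(2,2'-bipyridine)iodoisothiocyanatotantalum(V) aquabromodioxalatoosmate(II)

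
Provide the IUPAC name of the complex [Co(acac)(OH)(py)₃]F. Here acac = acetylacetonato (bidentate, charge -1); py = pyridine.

The 1 fluoride counter-ion carries a total charge of -1, so each complex ion is 1+.
Ligand charges: 1×hydroxo (-1 each), 1×acetylacetonato (-1 each), 3×pyridine (neutral); total -2. So Co + (-2) = 1+, giving Co = +3.
Ligands are named alphabetically: acetylacetonato before hydroxo before pyridine.

(acetylacetonato)hydroxotris(pyridine)cobalt(III) fluoride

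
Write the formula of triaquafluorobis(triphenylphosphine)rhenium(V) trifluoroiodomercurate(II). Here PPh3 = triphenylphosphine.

Cation [Re…]: ligand charges -1, Re(V) ⇒ ion charge 4+.
Anion [Hg…]: ligand charges -4, Hg(II) ⇒ ion charge 2−.

[ReF(H2O)3(PPh3)2][HgF3I]2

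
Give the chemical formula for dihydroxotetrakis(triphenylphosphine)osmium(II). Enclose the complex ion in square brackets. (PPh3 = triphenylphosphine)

[Os(OH)2(PPh3)4]

Ligands: 2 hydroxo (OH, -1), 4 triphenylphosphine (PPh3, neutral). Ligand charge sum = -2.
With Os in oxidation state +2, the complex ion is [Os...].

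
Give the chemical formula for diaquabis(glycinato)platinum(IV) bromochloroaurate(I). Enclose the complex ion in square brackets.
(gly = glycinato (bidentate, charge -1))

[Pt(gly)2(H2O)2][AuBrCl]2

Cation [Pt…]: ligand charges -2, Pt(IV) ⇒ ion charge 2+.
Anion [Au…]: ligand charges -2, Au(I) ⇒ ion charge 1−.
One 2+ cation requires 2 of the 1− anion.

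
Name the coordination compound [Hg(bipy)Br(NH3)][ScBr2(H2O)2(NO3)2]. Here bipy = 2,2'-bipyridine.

Scandium is always +3 in its complexes; the anion's ligand charges sum to -4, so the complex anion is 1−.
A 1:1 salt means the cation carries the equal and opposite charge, 1+.
Cation: ligand charges sum to -1; for the ion to be 1+, Hg = +2.

ammine(2,2'-bipyridine)bromomercury(II) diaquadibromodinitratoscandate(III)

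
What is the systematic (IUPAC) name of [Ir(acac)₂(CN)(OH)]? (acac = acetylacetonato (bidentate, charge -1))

bis(acetylacetonato)cyanohydroxoiridium(IV)

There is no counter-ion, so the complex is neutral overall.
Ligand charges: 1×hydroxo (-1 each), 2×acetylacetonato (-1 each), 1×cyano (-1 each); total -4. So Ir + (-4) = 0, giving Ir = +4.
Ligands are named alphabetically: acetylacetonato before cyano before hydroxo.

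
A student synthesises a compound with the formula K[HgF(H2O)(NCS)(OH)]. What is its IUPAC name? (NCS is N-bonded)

The 1 potassium counter-ion carries a total charge of +1, so each complex ion is 1−.
Ligand charges: 1×fluoro (-1 each), 1×aqua (neutral), 1×hydroxo (-1 each), 1×isothiocyanato (-1 each); total -3. So Hg + (-3) = 1−, giving Hg = +2.
Ligands are named alphabetically: aqua before fluoro before hydroxo before isothiocyanato.
The complex ion is anionic, so mercury takes the -ate form mercurate(II).

potassium aquafluorohydroxoisothiocyanatomercurate(II)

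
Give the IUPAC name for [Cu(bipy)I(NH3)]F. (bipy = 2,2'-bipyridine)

ammine(2,2'-bipyridine)iodocopper(II) fluoride

The 1 fluoride counter-ion carries a total charge of -1, so each complex ion is 1+.
Ligand charges: 1×ammine (neutral), 1×iodo (-1 each), 1×2,2'-bipyridine (neutral); total -1. So Cu + (-1) = 1+, giving Cu = +2.
Ligands are named alphabetically: ammine before bipyridine before iodo.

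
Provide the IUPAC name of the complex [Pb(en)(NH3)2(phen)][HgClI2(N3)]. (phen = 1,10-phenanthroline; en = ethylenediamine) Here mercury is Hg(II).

diammine(ethylenediamine)(1,10-phenanthroline)lead(II) azidochlorodiiodomercurate(II)

Hg is given as +2; the anion's ligand charges sum to -4, so the complex anion is 2−.
A 1:1 salt means the cation carries the equal and opposite charge, 2+.
Cation: ligand charges sum to 0; for the ion to be 2+, Pb = +2.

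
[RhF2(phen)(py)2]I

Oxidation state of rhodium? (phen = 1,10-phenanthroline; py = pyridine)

+3

1 iodide outside the brackets (-1 each) → the complex ion is 1+.
Ligand charges: 1×phen neutral; 2×py neutral; 2×F = -2; sum -2.
Rh + (-2) = 1+ ⇒ Rh is +3.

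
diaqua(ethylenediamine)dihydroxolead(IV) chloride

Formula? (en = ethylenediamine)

[Pb(en)(H2O)2(OH)2]Cl2

Ligands: 1 ethylenediamine (en, neutral), 2 hydroxo (OH, -1), 2 aqua (H2O, neutral). Ligand charge sum = -2.
With Pb in oxidation state +4, the complex ion is [Pb...]^2+.
Charge balance with chloride (-1) requires 1 complex ion per 2 chloride.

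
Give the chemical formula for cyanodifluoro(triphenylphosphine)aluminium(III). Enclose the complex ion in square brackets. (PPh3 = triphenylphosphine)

Ligands: 1 triphenylphosphine (PPh3, neutral), 2 fluoro (F, -1), 1 cyano (CN, -1). Ligand charge sum = -3.
With Al in oxidation state +3, the complex ion is [Al...].

[Al(CN)F2(PPh3)]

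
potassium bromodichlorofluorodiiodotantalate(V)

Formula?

Ligands: 2 iodo (I, -1), 1 fluoro (F, -1), 1 bromo (Br, -1), 2 chloro (Cl, -1). Ligand charge sum = -6.
Charge balance with potassium (+1) requires 1 complex ion per 1 potassium.

K[TaBrCl2FI2]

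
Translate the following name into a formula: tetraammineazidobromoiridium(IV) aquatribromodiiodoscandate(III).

Cation [Ir…]: ligand charges -2, Ir(IV) ⇒ ion charge 2+.
Anion [Sc…]: ligand charges -5, Sc(III) ⇒ ion charge 2−.
One 2+ cation balances one 2− anion.

[IrBr(N3)(NH3)4][ScBr3(H2O)I2]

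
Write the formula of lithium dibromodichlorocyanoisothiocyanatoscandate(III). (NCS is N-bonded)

Li3[ScBr2Cl2(CN)(NCS)]

Ligands: 1 isothiocyanato (NCS, -1), 2 bromo (Br, -1), 2 chloro (Cl, -1), 1 cyano (CN, -1). Ligand charge sum = -6.
With Sc in oxidation state +3, the complex ion is [Sc...]^3−.
Charge balance with lithium (+1) requires 1 complex ion per 3 lithium.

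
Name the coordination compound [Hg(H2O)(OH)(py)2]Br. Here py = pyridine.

aquahydroxobis(pyridine)mercury(II) bromide

The 1 bromide counter-ion carries a total charge of -1, so each complex ion is 1+.
Ligand charges: 1×hydroxo (-1 each), 2×pyridine (neutral), 1×aqua (neutral); total -1. So Hg + (-1) = 1+, giving Hg = +2.
Ligands are named alphabetically: aqua before hydroxo before pyridine.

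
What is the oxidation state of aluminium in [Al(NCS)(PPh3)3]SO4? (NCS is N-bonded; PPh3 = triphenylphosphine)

1 sulfate outside the brackets (-2 each) → the complex ion is 2+.
Ligand charges: 1×NCS = -1; 3×PPh3 neutral; sum -1.
Al + (-1) = 2+ ⇒ Al is +3.

+3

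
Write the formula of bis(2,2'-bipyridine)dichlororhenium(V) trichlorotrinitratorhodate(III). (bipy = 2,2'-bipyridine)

Cation [Re…]: ligand charges -2, Re(V) ⇒ ion charge 3+.
Anion [Rh…]: ligand charges -6, Rh(III) ⇒ ion charge 3−.
One 3+ cation balances one 3− anion.

[Re(bipy)2Cl2][RhCl3(NO3)3]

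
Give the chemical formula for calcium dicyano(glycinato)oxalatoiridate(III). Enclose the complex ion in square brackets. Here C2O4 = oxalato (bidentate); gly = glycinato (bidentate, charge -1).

Ligands: 1 oxalato (C2O4, -2), 2 cyano (CN, -1), 1 glycinato (gly, -1). Ligand charge sum = -5.
With Ir in oxidation state +3, the complex ion is [Ir...]^2−.
Charge balance with calcium (+2) requires 1 complex ion per 1 calcium.

Ca[Ir(C2O4)(CN)2(gly)]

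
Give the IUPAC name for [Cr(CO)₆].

hexacarbonylchromium(0)

There is no counter-ion, so the complex is neutral overall.
Ligand charges: 6×carbonyl (neutral); total 0. So Cr + (0) = 0, giving Cr = 0.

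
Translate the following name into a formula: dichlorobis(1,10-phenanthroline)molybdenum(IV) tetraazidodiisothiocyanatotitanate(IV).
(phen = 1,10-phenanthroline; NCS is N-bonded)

[MoCl2(phen)2][Ti(N3)4(NCS)2]

Cation [Mo…]: ligand charges -2, Mo(IV) ⇒ ion charge 2+.
Anion [Ti…]: ligand charges -6, Ti(IV) ⇒ ion charge 2−.
One 2+ cation balances one 2− anion.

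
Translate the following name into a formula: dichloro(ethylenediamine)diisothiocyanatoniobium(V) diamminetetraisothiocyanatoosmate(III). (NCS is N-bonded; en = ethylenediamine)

[NbCl2(en)(NCS)2][Os(NCS)4(NH3)2]

Cation [Nb…]: ligand charges -4, Nb(V) ⇒ ion charge 1+.
Anion [Os…]: ligand charges -4, Os(III) ⇒ ion charge 1−.
One 1+ cation balances one 1− anion.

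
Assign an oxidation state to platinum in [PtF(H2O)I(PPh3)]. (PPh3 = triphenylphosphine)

No counter-ion: the bracketed complex is neutral.
Ligand charges: 1×H2O neutral; 1×F = -1; 1×PPh3 neutral; 1×I = -1; sum -2.
Pt + (-2) = 0 ⇒ Pt is +2.

+2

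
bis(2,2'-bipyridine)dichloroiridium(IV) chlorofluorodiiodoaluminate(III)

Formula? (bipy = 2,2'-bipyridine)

[Ir(bipy)2Cl2][AlClFI2]2

Cation [Ir…]: ligand charges -2, Ir(IV) ⇒ ion charge 2+.
Anion [Al…]: ligand charges -4, Al(III) ⇒ ion charge 1−.
One 2+ cation requires 2 of the 1− anion.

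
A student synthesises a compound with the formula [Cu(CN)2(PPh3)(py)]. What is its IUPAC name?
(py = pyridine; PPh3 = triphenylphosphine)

There is no counter-ion, so the complex is neutral overall.
Ligand charges: 2×cyano (-1 each), 1×pyridine (neutral), 1×triphenylphosphine (neutral); total -2. So Cu + (-2) = 0, giving Cu = +2.
Ligands are named alphabetically: cyano before pyridine before triphenylphosphine.

dicyano(pyridine)(triphenylphosphine)copper(II)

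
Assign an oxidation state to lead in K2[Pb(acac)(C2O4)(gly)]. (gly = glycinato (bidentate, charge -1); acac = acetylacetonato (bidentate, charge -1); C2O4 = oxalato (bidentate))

2 potassium outside the brackets (+1 each) → the complex ion is 2−.
Ligand charges: 1×gly = -1; 1×acac = -1; 1×C2O4 = -2; sum -4.
Pb + (-4) = 2− ⇒ Pb is +2.

+2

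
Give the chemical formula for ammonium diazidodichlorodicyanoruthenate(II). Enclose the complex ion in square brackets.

Ligands: 2 chloro (Cl, -1), 2 azido (N3, -1), 2 cyano (CN, -1). Ligand charge sum = -6.
Charge balance with ammonium (+1) requires 1 complex ion per 4 ammonium.

(NH4)4[RuCl2(CN)2(N3)2]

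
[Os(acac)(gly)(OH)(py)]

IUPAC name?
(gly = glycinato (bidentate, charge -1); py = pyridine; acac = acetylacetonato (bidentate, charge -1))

There is no counter-ion, so the complex is neutral overall.
Ligand charges: 1×glycinato (-1 each), 1×pyridine (neutral), 1×hydroxo (-1 each), 1×acetylacetonato (-1 each); total -3. So Os + (-3) = 0, giving Os = +3.
Ligands are named alphabetically: acetylacetonato before glycinato before hydroxo before pyridine.

(acetylacetonato)(glycinato)hydroxo(pyridine)osmium(III)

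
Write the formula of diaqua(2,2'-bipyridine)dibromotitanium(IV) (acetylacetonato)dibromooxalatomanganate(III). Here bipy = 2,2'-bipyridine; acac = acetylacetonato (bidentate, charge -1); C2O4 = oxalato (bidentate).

Cation [Ti…]: ligand charges -2, Ti(IV) ⇒ ion charge 2+.
Anion [Mn…]: ligand charges -5, Mn(III) ⇒ ion charge 2−.

[Ti(bipy)Br2(H2O)2][Mn(acac)Br2(C2O4)]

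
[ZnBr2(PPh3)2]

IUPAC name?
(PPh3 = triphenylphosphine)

dibromobis(triphenylphosphine)zinc(II)

There is no counter-ion, so the complex is neutral overall.
Ligand charges: 2×triphenylphosphine (neutral), 2×bromo (-1 each); total -2. So Zn + (-2) = 0, giving Zn = +2.
Ligands are named alphabetically: bromo before triphenylphosphine.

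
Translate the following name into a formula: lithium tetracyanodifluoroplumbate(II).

Ligands: 2 fluoro (F, -1), 4 cyano (CN, -1). Ligand charge sum = -6.
With Pb in oxidation state +2, the complex ion is [Pb...]^4−.
Charge balance with lithium (+1) requires 1 complex ion per 4 lithium.

Li4[Pb(CN)4F2]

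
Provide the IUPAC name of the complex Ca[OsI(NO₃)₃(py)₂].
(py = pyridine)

calcium iodotrinitratobis(pyridine)osmate(II)

The 1 calcium counter-ion carries a total charge of +2, so each complex ion is 2−.
Ligand charges: 2×pyridine (neutral), 3×nitrato (-1 each), 1×iodo (-1 each); total -4. So Os + (-4) = 2−, giving Os = +2.
The complex ion is anionic, so osmium takes the -ate form osmate(II).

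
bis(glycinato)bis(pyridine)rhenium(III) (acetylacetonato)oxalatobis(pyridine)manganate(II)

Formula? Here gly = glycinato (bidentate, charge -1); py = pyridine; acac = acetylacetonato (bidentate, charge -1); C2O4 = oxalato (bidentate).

Cation [Re…]: ligand charges -2, Re(III) ⇒ ion charge 1+.
Anion [Mn…]: ligand charges -3, Mn(II) ⇒ ion charge 1−.

[Re(gly)2(py)2][Mn(acac)(C2O4)(py)2]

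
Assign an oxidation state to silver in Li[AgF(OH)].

1 lithium outside the brackets (+1 each) → the complex ion is 1−.
Ligand charges: 1×OH = -1; 1×F = -1; sum -2.
Ag + (-2) = 1− ⇒ Ag is +1.

+1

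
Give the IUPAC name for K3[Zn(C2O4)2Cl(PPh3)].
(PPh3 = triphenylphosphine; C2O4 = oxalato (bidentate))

potassium chlorodioxalato(triphenylphosphine)zincate(II)

The 3 potassium counter-ions carry a total charge of +3, so each complex ion is 3−.
Ligand charges: 1×triphenylphosphine (neutral), 2×oxalato (-2 each), 1×chloro (-1 each); total -5. So Zn + (-5) = 3−, giving Zn = +2.
Ligands are named alphabetically: chloro before oxalato before triphenylphosphine.
The complex ion is anionic, so zinc takes the -ate form zincate(II).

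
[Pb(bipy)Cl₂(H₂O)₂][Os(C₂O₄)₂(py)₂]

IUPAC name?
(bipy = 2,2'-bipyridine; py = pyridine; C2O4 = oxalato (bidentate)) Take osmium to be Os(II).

Os is given as +2; the anion's ligand charges sum to -4, so the complex anion is 2−.
A 1:1 salt means the cation carries the equal and opposite charge, 2+.
Cation: ligand charges sum to -2; for the ion to be 2+, Pb = +4.

diaqua(2,2'-bipyridine)dichlorolead(IV) dioxalatobis(pyridine)osmate(II)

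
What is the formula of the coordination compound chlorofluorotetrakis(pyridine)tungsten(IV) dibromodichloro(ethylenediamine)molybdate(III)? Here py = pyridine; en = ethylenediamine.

[WClF(py)4][MoBr2Cl2(en)]2

Cation [W…]: ligand charges -2, W(IV) ⇒ ion charge 2+.
Anion [Mo…]: ligand charges -4, Mo(III) ⇒ ion charge 1−.
One 2+ cation requires 2 of the 1− anion.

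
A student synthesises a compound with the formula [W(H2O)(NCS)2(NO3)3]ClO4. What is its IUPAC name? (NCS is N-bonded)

aquadiisothiocyanatotrinitratotungsten(VI) perchlorate

The 1 perchlorate counter-ion carries a total charge of -1, so each complex ion is 1+.
Ligand charges: 2×isothiocyanato (-1 each), 1×aqua (neutral), 3×nitrato (-1 each); total -5. So W + (-5) = 1+, giving W = +6.
Ligands are named alphabetically: aqua before isothiocyanato before nitrato.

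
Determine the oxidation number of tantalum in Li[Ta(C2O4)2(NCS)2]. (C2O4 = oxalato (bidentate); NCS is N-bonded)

+5

1 lithium outside the brackets (+1 each) → the complex ion is 1−.
Ligand charges: 2×C2O4 = -4; 2×NCS = -2; sum -6.
Ta + (-6) = 1− ⇒ Ta is +5.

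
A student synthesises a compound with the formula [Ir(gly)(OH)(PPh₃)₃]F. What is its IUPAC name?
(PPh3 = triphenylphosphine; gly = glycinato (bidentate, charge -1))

(glycinato)hydroxotris(triphenylphosphine)iridium(III) fluoride

The 1 fluoride counter-ion carries a total charge of -1, so each complex ion is 1+.
Ligand charges: 1×hydroxo (-1 each), 3×triphenylphosphine (neutral), 1×glycinato (-1 each); total -2. So Ir + (-2) = 1+, giving Ir = +3.
Ligands are named alphabetically: glycinato before hydroxo before triphenylphosphine.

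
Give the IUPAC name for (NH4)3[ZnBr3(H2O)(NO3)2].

The 3 ammonium counter-ions carry a total charge of +3, so each complex ion is 3−.
Ligand charges: 2×nitrato (-1 each), 3×bromo (-1 each), 1×aqua (neutral); total -5. So Zn + (-5) = 3−, giving Zn = +2.
The complex ion is anionic, so zinc takes the -ate form zincate(II).

ammonium aquatribromodinitratozincate(II)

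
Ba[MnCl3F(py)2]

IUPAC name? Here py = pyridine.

barium trichlorofluorobis(pyridine)manganate(II)

The 1 barium counter-ion carries a total charge of +2, so each complex ion is 2−.
Ligand charges: 2×pyridine (neutral), 3×chloro (-1 each), 1×fluoro (-1 each); total -4. So Mn + (-4) = 2−, giving Mn = +2.
Ligands are named alphabetically: chloro before fluoro before pyridine.
The complex ion is anionic, so manganese takes the -ate form manganate(II).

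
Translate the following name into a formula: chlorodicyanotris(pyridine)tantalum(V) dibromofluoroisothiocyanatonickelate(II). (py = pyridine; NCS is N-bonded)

Cation [Ta…]: ligand charges -3, Ta(V) ⇒ ion charge 2+.
Anion [Ni…]: ligand charges -4, Ni(II) ⇒ ion charge 2−.

[TaCl(CN)2(py)3][NiBr2F(NCS)]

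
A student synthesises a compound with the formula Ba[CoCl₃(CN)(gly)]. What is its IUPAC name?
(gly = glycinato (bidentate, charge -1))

The 1 barium counter-ion carries a total charge of +2, so each complex ion is 2−.
Ligand charges: 1×cyano (-1 each), 1×glycinato (-1 each), 3×chloro (-1 each); total -5. So Co + (-5) = 2−, giving Co = +3.
Ligands are named alphabetically: chloro before cyano before glycinato.
The complex ion is anionic, so cobalt takes the -ate form cobaltate(III).

barium trichlorocyano(glycinato)cobaltate(III)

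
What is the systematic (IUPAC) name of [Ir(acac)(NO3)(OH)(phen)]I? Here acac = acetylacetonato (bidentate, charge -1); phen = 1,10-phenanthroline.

The 1 iodide counter-ion carries a total charge of -1, so each complex ion is 1+.
Ligand charges: 1×acetylacetonato (-1 each), 1×nitrato (-1 each), 1×hydroxo (-1 each), 1×1,10-phenanthroline (neutral); total -3. So Ir + (-3) = 1+, giving Ir = +4.
Ligands are named alphabetically: acetylacetonato before hydroxo before nitrato before phenanthroline.

(acetylacetonato)hydroxonitrato(1,10-phenanthroline)iridium(IV) iodide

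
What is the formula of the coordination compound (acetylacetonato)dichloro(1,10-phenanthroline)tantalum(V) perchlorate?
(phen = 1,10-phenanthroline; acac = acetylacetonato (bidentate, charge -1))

Ligands: 1 1,10-phenanthroline (phen, neutral), 1 acetylacetonato (acac, -1), 2 chloro (Cl, -1). Ligand charge sum = -3.
Charge balance with perchlorate (-1) requires 1 complex ion per 2 perchlorate.

[Ta(acac)Cl2(phen)](ClO4)2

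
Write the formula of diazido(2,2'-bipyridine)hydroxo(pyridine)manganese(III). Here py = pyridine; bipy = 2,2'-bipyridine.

[Mn(bipy)(N3)2(OH)(py)]

Ligands: 1 pyridine (py, neutral), 2 azido (N3, -1), 1 2,2'-bipyridine (bipy, neutral), 1 hydroxo (OH, -1). Ligand charge sum = -3.
With Mn in oxidation state +3, the complex ion is [Mn...].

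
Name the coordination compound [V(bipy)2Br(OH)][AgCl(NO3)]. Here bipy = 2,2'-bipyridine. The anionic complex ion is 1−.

bis(2,2'-bipyridine)bromohydroxovanadium(III) chloronitratoargentate(I)

The complex anion is given as 1−; its ligand charges sum to -2, so Ag = +1.
A 1:1 salt means the cation carries the equal and opposite charge, 1+.
Cation: ligand charges sum to -2; for the ion to be 1+, V = +3.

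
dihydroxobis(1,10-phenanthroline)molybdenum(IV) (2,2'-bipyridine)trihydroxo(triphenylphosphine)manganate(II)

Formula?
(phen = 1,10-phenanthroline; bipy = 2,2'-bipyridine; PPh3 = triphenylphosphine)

Cation [Mo…]: ligand charges -2, Mo(IV) ⇒ ion charge 2+.
Anion [Mn…]: ligand charges -3, Mn(II) ⇒ ion charge 1−.
One 2+ cation requires 2 of the 1− anion.

[Mo(OH)2(phen)2][Mn(bipy)(OH)3(PPh3)]2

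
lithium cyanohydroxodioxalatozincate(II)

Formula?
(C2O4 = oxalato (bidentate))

Li4[Zn(C2O4)2(CN)(OH)]

Ligands: 2 oxalato (C2O4, -2), 1 hydroxo (OH, -1), 1 cyano (CN, -1). Ligand charge sum = -6.
With Zn in oxidation state +2, the complex ion is [Zn...]^4−.
Charge balance with lithium (+1) requires 1 complex ion per 4 lithium.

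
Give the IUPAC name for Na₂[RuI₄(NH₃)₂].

sodium diamminetetraiodoruthenate(II)

The 2 sodium counter-ions carry a total charge of +2, so each complex ion is 2−.
Ligand charges: 2×ammine (neutral), 4×iodo (-1 each); total -4. So Ru + (-4) = 2−, giving Ru = +2.
Ligands are named alphabetically: ammine before iodo.
The complex ion is anionic, so ruthenium takes the -ate form ruthenate(II).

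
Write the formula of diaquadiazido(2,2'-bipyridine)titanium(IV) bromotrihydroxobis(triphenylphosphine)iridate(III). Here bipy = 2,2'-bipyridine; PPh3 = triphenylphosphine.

Cation [Ti…]: ligand charges -2, Ti(IV) ⇒ ion charge 2+.
Anion [Ir…]: ligand charges -4, Ir(III) ⇒ ion charge 1−.

[Ti(bipy)(H2O)2(N3)2][IrBr(OH)3(PPh3)2]2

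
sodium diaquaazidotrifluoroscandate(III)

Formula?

Ligands: 3 fluoro (F, -1), 1 azido (N3, -1), 2 aqua (H2O, neutral). Ligand charge sum = -4.
Charge balance with sodium (+1) requires 1 complex ion per 1 sodium.

Na[ScF3(H2O)2(N3)]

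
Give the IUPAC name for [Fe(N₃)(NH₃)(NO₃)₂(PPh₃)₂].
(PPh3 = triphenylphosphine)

ammineazidodinitratobis(triphenylphosphine)iron(III)

There is no counter-ion, so the complex is neutral overall.
Ligand charges: 1×azido (-1 each), 2×nitrato (-1 each), 1×ammine (neutral), 2×triphenylphosphine (neutral); total -3. So Fe + (-3) = 0, giving Fe = +3.
Ligands are named alphabetically: ammine before azido before nitrato before triphenylphosphine.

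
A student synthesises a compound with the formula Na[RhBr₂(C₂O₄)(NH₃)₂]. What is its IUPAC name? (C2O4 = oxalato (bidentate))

The 1 sodium counter-ion carries a total charge of +1, so each complex ion is 1−.
Ligand charges: 2×ammine (neutral), 1×oxalato (-2 each), 2×bromo (-1 each); total -4. So Rh + (-4) = 1−, giving Rh = +3.
Ligands are named alphabetically: ammine before bromo before oxalato.
The complex ion is anionic, so rhodium takes the -ate form rhodate(III).

sodium diamminedibromooxalatorhodate(III)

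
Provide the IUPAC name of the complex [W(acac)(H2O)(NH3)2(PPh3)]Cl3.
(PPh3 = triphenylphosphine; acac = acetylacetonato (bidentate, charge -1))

The 3 chloride counter-ions carry a total charge of -3, so each complex ion is 3+.
Ligand charges: 1×triphenylphosphine (neutral), 1×acetylacetonato (-1 each), 2×ammine (neutral), 1×aqua (neutral); total -1. So W + (-1) = 3+, giving W = +4.
Ligands are named alphabetically: acetylacetonato before ammine before aqua before triphenylphosphine.

(acetylacetonato)diammineaqua(triphenylphosphine)tungsten(IV) chloride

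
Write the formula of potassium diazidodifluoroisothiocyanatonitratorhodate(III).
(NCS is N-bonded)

K3[RhF2(N3)2(NCS)(NO3)]

Ligands: 2 azido (N3, -1), 1 nitrato (NO3, -1), 2 fluoro (F, -1), 1 isothiocyanato (NCS, -1). Ligand charge sum = -6.
With Rh in oxidation state +3, the complex ion is [Rh...]^3−.
Charge balance with potassium (+1) requires 1 complex ion per 3 potassium.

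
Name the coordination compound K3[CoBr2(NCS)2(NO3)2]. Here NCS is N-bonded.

The 3 potassium counter-ions carry a total charge of +3, so each complex ion is 3−.
Ligand charges: 2×isothiocyanato (-1 each), 2×nitrato (-1 each), 2×bromo (-1 each); total -6. So Co + (-6) = 3−, giving Co = +3.
The complex ion is anionic, so cobalt takes the -ate form cobaltate(III).

potassium dibromodiisothiocyanatodinitratocobaltate(III)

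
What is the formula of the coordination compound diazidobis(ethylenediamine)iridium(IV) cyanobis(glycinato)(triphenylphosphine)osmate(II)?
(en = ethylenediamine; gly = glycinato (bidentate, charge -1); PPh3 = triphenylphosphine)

Cation [Ir…]: ligand charges -2, Ir(IV) ⇒ ion charge 2+.
Anion [Os…]: ligand charges -3, Os(II) ⇒ ion charge 1−.
One 2+ cation requires 2 of the 1− anion.

[Ir(en)2(N3)2][Os(CN)(gly)2(PPh3)]2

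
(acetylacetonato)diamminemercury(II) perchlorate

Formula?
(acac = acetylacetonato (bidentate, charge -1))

Ligands: 2 ammine (NH3, neutral), 1 acetylacetonato (acac, -1). Ligand charge sum = -1.
Charge balance with perchlorate (-1) requires 1 complex ion per 1 perchlorate.

[Hg(acac)(NH3)2]ClO4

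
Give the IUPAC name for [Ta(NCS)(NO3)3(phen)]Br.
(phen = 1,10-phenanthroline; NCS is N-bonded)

The 1 bromide counter-ion carries a total charge of -1, so each complex ion is 1+.
Ligand charges: 1×1,10-phenanthroline (neutral), 3×nitrato (-1 each), 1×isothiocyanato (-1 each); total -4. So Ta + (-4) = 1+, giving Ta = +5.
Ligands are named alphabetically: isothiocyanato before nitrato before phenanthroline.

isothiocyanatotrinitrato(1,10-phenanthroline)tantalum(V) bromide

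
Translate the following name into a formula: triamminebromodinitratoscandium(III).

[ScBr(NH3)3(NO3)2]

Ligands: 1 bromo (Br, -1), 2 nitrato (NO3, -1), 3 ammine (NH3, neutral). Ligand charge sum = -3.
With Sc in oxidation state +3, the complex ion is [Sc...].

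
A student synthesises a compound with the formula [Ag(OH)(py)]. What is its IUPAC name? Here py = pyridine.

There is no counter-ion, so the complex is neutral overall.
Ligand charges: 1×hydroxo (-1 each), 1×pyridine (neutral); total -1. So Ag + (-1) = 0, giving Ag = +1.
Ligands are named alphabetically: hydroxo before pyridine.

hydroxo(pyridine)silver(I)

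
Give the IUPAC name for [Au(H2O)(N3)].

There is no counter-ion, so the complex is neutral overall.
Ligand charges: 1×aqua (neutral), 1×azido (-1 each); total -1. So Au + (-1) = 0, giving Au = +1.
Ligands are named alphabetically: aqua before azido.

aquaazidogold(I)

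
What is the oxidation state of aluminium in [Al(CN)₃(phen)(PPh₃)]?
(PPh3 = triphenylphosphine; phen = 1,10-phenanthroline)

No counter-ion: the bracketed complex is neutral.
Ligand charges: 1×PPh3 neutral; 3×CN = -3; 1×phen neutral; sum -3.
Al + (-3) = 0 ⇒ Al is +3.

+3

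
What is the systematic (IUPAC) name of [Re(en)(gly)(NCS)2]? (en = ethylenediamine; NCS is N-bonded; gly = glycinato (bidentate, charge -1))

There is no counter-ion, so the complex is neutral overall.
Ligand charges: 1×ethylenediamine (neutral), 2×isothiocyanato (-1 each), 1×glycinato (-1 each); total -3. So Re + (-3) = 0, giving Re = +3.
Ligands are named alphabetically: ethylenediamine before glycinato before isothiocyanato.

(ethylenediamine)(glycinato)diisothiocyanatorhenium(III)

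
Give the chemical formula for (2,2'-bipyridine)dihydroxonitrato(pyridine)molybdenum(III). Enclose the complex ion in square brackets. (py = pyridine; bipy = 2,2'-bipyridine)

Ligands: 2 hydroxo (OH, -1), 1 pyridine (py, neutral), 1 2,2'-bipyridine (bipy, neutral), 1 nitrato (NO3, -1). Ligand charge sum = -3.
With Mo in oxidation state +3, the complex ion is [Mo...].

[Mo(bipy)(NO3)(OH)2(py)]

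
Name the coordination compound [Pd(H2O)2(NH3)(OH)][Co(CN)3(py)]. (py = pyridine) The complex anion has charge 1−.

amminediaquahydroxopalladium(II) tricyano(pyridine)cobaltate(II)

Both ions are complex: the cation is named first with the plain metal name, the anion second with the -ate form; each ion's ligands are alphabetised independently.
The complex anion is given as 1−; its ligand charges sum to -3, so Co = +2.
A 1:1 salt means the cation carries the equal and opposite charge, 1+.
Cation: ligand charges sum to -1; for the ion to be 1+, Pd = +2.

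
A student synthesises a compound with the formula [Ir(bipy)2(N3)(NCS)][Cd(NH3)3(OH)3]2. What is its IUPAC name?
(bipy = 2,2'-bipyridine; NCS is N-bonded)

Cadmium is always +2 in its complexes; the anion's ligand charges sum to -3, so the complex anion is 1−.
With 2 anions per cation, the cation must be 2×1 = 2+.
Cation: ligand charges sum to -2; for the ion to be 2+, Ir = +4.

azidobis(2,2'-bipyridine)isothiocyanatoiridium(IV) triamminetrihydroxocadmate(II)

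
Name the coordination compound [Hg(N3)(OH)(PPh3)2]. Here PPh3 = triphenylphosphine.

There is no counter-ion, so the complex is neutral overall.
Ligand charges: 1×hydroxo (-1 each), 2×triphenylphosphine (neutral), 1×azido (-1 each); total -2. So Hg + (-2) = 0, giving Hg = +2.
Ligands are named alphabetically: azido before hydroxo before triphenylphosphine.

azidohydroxobis(triphenylphosphine)mercury(II)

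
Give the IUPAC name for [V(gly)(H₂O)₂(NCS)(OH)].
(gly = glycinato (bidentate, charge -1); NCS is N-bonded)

There is no counter-ion, so the complex is neutral overall.
Ligand charges: 1×glycinato (-1 each), 2×aqua (neutral), 1×isothiocyanato (-1 each), 1×hydroxo (-1 each); total -3. So V + (-3) = 0, giving V = +3.
Ligands are named alphabetically: aqua before glycinato before hydroxo before isothiocyanato.

diaqua(glycinato)hydroxoisothiocyanatovanadium(III)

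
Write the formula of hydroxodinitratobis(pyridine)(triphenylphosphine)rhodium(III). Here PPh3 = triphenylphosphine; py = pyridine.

[Rh(NO3)2(OH)(PPh3)(py)2]

Ligands: 1 hydroxo (OH, -1), 1 triphenylphosphine (PPh3, neutral), 2 nitrato (NO3, -1), 2 pyridine (py, neutral). Ligand charge sum = -3.
With Rh in oxidation state +3, the complex ion is [Rh...].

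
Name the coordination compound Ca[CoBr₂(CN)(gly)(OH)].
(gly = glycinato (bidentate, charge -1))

The 1 calcium counter-ion carries a total charge of +2, so each complex ion is 2−.
Ligand charges: 1×hydroxo (-1 each), 2×bromo (-1 each), 1×cyano (-1 each), 1×glycinato (-1 each); total -5. So Co + (-5) = 2−, giving Co = +3.
Ligands are named alphabetically: bromo before cyano before glycinato before hydroxo.
The complex ion is anionic, so cobalt takes the -ate form cobaltate(III).

calcium dibromocyano(glycinato)hydroxocobaltate(III)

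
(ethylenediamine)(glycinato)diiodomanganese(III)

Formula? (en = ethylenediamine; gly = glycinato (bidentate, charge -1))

Ligands: 1 ethylenediamine (en, neutral), 2 iodo (I, -1), 1 glycinato (gly, -1). Ligand charge sum = -3.
With Mn in oxidation state +3, the complex ion is [Mn...].

[Mn(en)(gly)I2]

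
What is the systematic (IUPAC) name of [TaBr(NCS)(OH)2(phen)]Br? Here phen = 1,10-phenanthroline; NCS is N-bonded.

The 1 bromide counter-ion carries a total charge of -1, so each complex ion is 1+.
Ligand charges: 1×bromo (-1 each), 1×1,10-phenanthroline (neutral), 2×hydroxo (-1 each), 1×isothiocyanato (-1 each); total -4. So Ta + (-4) = 1+, giving Ta = +5.
Ligands are named alphabetically: bromo before hydroxo before isothiocyanato before phenanthroline.

bromodihydroxoisothiocyanato(1,10-phenanthroline)tantalum(V) bromide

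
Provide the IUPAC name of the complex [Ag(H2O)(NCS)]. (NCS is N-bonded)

There is no counter-ion, so the complex is neutral overall.
Ligand charges: 1×aqua (neutral), 1×isothiocyanato (-1 each); total -1. So Ag + (-1) = 0, giving Ag = +1.
Ligands are named alphabetically: aqua before isothiocyanato.

aquaisothiocyanatosilver(I)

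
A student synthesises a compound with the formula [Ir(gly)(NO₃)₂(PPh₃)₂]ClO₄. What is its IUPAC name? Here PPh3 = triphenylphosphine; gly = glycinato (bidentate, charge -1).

The 1 perchlorate counter-ion carries a total charge of -1, so each complex ion is 1+.
Ligand charges: 2×nitrato (-1 each), 2×triphenylphosphine (neutral), 1×glycinato (-1 each); total -3. So Ir + (-3) = 1+, giving Ir = +4.
Ligands are named alphabetically: glycinato before nitrato before triphenylphosphine.

(glycinato)dinitratobis(triphenylphosphine)iridium(IV) perchlorate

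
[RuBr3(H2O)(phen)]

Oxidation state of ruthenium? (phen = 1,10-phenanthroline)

No counter-ion: the bracketed complex is neutral.
Ligand charges: 1×phen neutral; 1×H2O neutral; 3×Br = -3; sum -3.
Ru + (-3) = 0 ⇒ Ru is +3.

+3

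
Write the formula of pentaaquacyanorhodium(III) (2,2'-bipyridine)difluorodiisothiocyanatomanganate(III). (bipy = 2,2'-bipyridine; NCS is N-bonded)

Cation [Rh…]: ligand charges -1, Rh(III) ⇒ ion charge 2+.
Anion [Mn…]: ligand charges -4, Mn(III) ⇒ ion charge 1−.
One 2+ cation requires 2 of the 1− anion.

[Rh(CN)(H2O)5][Mn(bipy)F2(NCS)2]2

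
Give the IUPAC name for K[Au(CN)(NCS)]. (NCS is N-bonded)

potassium cyanoisothiocyanatoaurate(I)

The 1 potassium counter-ion carries a total charge of +1, so each complex ion is 1−.
Ligand charges: 1×isothiocyanato (-1 each), 1×cyano (-1 each); total -2. So Au + (-2) = 1−, giving Au = +1.
The complex ion is anionic, so gold takes the -ate form aurate(I).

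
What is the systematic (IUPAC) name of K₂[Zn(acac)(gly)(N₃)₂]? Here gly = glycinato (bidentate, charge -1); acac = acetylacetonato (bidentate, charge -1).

potassium (acetylacetonato)diazido(glycinato)zincate(II)

The 2 potassium counter-ions carry a total charge of +2, so each complex ion is 2−.
Ligand charges: 2×azido (-1 each), 1×glycinato (-1 each), 1×acetylacetonato (-1 each); total -4. So Zn + (-4) = 2−, giving Zn = +2.
The complex ion is anionic, so zinc takes the -ate form zincate(II).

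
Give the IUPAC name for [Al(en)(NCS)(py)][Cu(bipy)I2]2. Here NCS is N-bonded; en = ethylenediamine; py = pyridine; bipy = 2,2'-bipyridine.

(ethylenediamine)isothiocyanato(pyridine)aluminium(III) (2,2'-bipyridine)diiodocuprate(I)

Both ions are complex: the cation is named first with the plain metal name, the anion second with the -ate form; each ion's ligands are alphabetised independently.
Aluminium is always +3 in its complexes; the cation's ligand charges sum to -1, so the complex cation is 2+.
With 2 anions per cation, each anion must be 2/2 = 1−.
Anion: ligand charges sum to -2; for the ion to be 1−, Cu = +1.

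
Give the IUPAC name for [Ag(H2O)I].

aquaiodosilver(I)

There is no counter-ion, so the complex is neutral overall.
Ligand charges: 1×aqua (neutral), 1×iodo (-1 each); total -1. So Ag + (-1) = 0, giving Ag = +1.
Ligands are named alphabetically: aqua before iodo.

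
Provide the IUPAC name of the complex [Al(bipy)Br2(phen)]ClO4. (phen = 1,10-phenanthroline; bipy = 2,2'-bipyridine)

The 1 perchlorate counter-ion carries a total charge of -1, so each complex ion is 1+.
Ligand charges: 1×1,10-phenanthroline (neutral), 2×bromo (-1 each), 1×2,2'-bipyridine (neutral); total -2. So Al + (-2) = 1+, giving Al = +3.
Ligands are named alphabetically: bipyridine before bromo before phenanthroline.

(2,2'-bipyridine)dibromo(1,10-phenanthroline)aluminium(III) perchlorate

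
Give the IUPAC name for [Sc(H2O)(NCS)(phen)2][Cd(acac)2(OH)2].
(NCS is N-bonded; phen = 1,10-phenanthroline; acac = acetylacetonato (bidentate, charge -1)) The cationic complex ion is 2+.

The complex cation is given as 2+; its ligand charges sum to -1, so Sc = +3.
A 1:1 salt means the anion carries the equal and opposite charge, 2−.
Anion: ligand charges sum to -4; for the ion to be 2−, Cd = +2.

aquaisothiocyanatobis(1,10-phenanthroline)scandium(III) bis(acetylacetonato)dihydroxocadmate(II)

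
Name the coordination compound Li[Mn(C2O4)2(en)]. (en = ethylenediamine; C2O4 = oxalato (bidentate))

The 1 lithium counter-ion carries a total charge of +1, so each complex ion is 1−.
Ligand charges: 1×ethylenediamine (neutral), 2×oxalato (-2 each); total -4. So Mn + (-4) = 1−, giving Mn = +3.
Ligands are named alphabetically: ethylenediamine before oxalato.
The complex ion is anionic, so manganese takes the -ate form manganate(III).

lithium (ethylenediamine)dioxalatomanganate(III)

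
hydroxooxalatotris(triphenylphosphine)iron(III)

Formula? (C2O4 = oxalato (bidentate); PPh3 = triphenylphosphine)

Ligands: 1 oxalato (C2O4, -2), 1 hydroxo (OH, -1), 3 triphenylphosphine (PPh3, neutral). Ligand charge sum = -3.
With Fe in oxidation state +3, the complex ion is [Fe...].

[Fe(C2O4)(OH)(PPh3)3]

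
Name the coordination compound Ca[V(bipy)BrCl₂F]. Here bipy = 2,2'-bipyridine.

The 1 calcium counter-ion carries a total charge of +2, so each complex ion is 2−.
Ligand charges: 1×2,2'-bipyridine (neutral), 1×bromo (-1 each), 2×chloro (-1 each), 1×fluoro (-1 each); total -4. So V + (-4) = 2−, giving V = +2.
The complex ion is anionic, so vanadium takes the -ate form vanadate(II).

calcium (2,2'-bipyridine)bromodichlorofluorovanadate(II)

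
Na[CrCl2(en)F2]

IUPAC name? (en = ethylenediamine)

The 1 sodium counter-ion carries a total charge of +1, so each complex ion is 1−.
Ligand charges: 2×fluoro (-1 each), 1×ethylenediamine (neutral), 2×chloro (-1 each); total -4. So Cr + (-4) = 1−, giving Cr = +3.
Ligands are named alphabetically: chloro before ethylenediamine before fluoro.
The complex ion is anionic, so chromium takes the -ate form chromate(III).

sodium dichloro(ethylenediamine)difluorochromate(III)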